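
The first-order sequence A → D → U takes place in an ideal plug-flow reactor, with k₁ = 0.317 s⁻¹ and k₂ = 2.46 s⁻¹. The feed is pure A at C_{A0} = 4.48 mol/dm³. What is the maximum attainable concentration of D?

At the optimum, C_{D,max}/C_{A0} = (k₁/k₂)^[k₂/(k₂−k₁)].
= (0.317/2.46)^(2.46/(2.46−0.317)) = (0.1289)^(1.148) = 0.09517.
C_{D,max} = 0.09517×4.48 = 0.426 mol/dm³.

0.426 mol/dm³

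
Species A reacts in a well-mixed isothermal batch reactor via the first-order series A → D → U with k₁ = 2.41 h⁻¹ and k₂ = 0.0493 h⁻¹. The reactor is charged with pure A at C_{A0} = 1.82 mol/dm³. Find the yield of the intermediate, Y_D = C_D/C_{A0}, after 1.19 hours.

For first-order series with pure A initially, C_D(t) = k₁C_{A0}/(k₂−k₁)·(e^(−k₁t) − e^(−k₂t)).
e^(−k₁t) = e^(−2.41×1.19) = e^(−2.868) = 0.05682; e^(−k₂t) = e^(−0.05867) = 0.9430.
C_D = 2.41×1.82/(0.0493−2.41) × (0.05682−0.9430) = (-1.858)×(-0.8862) = 1.647 mol/dm³.
Y_D = C_D/C_{A0} = 1.647/1.82 = 0.905.

0.905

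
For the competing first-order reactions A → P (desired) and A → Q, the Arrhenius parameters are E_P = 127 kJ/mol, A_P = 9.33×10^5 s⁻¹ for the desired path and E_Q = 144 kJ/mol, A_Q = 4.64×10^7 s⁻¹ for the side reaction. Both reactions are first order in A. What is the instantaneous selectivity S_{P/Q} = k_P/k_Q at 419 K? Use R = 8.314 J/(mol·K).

2.65

With equal orders, S_{P/Q} = k_P/k_Q = (A_P/A_Q)·exp[(E_Q−E_P)/(RT)].
(E_Q−E_P)/(RT) = (144−127)×10³/(8.314×419) = 17000/3484 = 4.880.
k_P/k_Q = (9.33×10^5/4.64×10^7)·exp(4.880) = 0.02011 × 131.6 = 2.65.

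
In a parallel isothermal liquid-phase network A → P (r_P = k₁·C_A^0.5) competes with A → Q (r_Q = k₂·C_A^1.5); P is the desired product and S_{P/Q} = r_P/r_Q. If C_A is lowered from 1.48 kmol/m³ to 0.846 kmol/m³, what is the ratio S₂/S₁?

S_{P/Q} = (k₁/k₂)·C_A⁻¹, so S₂/S₁ = (C_{A,2}/C_{A,1})⁻¹.
= 1.48/0.846 = 1.75.

1.75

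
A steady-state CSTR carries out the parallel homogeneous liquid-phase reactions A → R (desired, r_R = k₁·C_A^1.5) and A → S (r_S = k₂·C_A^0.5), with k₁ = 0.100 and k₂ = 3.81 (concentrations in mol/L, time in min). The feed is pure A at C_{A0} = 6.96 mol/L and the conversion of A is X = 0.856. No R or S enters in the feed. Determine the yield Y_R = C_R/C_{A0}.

Exit C_A = C_{A0}(1−X) = 6.96×0.144 = 1.002 mol/L.
A CSTR operates uniformly at the exit composition, giving r_R = 0.1003 and r_S = 3.814 (each k·C_A^n at C_A = 1.002).
Fraction of consumed A going to R: r_R/(r_R+r_S) = 0.02563.
C_R = 0.02563·C_{A0}·X = 0.02563×6.96×0.856 = 0.153 mol/L; Y_R = C_R/C_{A0} = 0.0219.

0.0219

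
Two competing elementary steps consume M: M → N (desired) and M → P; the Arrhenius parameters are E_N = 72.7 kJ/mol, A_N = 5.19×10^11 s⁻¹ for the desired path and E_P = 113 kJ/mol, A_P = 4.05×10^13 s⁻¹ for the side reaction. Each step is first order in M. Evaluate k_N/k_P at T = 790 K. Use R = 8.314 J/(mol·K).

5.92

Since both paths have the same order in M, the concentration cancels and S_{N/P} = k_N/k_P = (A_N/A_P)·exp[(E_P−E_N)/(RT)].
(E_P−E_N)/(RT) = (113−72.7)×10³/(8.314×790) = 40300/6568 = 6.136.
k_N/k_P = (5.19×10^11/4.05×10^13)·exp(6.136) = 0.01281 × 462.1 = 5.92.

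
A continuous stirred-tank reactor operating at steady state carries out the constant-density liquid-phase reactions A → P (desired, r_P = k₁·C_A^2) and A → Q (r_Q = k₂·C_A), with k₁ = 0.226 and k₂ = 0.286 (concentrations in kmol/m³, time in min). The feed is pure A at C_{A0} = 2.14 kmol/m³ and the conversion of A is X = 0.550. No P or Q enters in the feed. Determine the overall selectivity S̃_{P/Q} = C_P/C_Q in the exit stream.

Exit C_A = C_{A0}(1−X) = 2.14×0.450 = 0.9630 kmol/m³.
A CSTR operates uniformly at the exit composition, giving r_P = 0.2096 and r_Q = 0.2754 (each k·C_A^n at C_A = 0.9630).
Overall selectivity = C_P/C_Q = r_Pτ/(r_Qτ) = r_P/r_Q = 0.761.

0.761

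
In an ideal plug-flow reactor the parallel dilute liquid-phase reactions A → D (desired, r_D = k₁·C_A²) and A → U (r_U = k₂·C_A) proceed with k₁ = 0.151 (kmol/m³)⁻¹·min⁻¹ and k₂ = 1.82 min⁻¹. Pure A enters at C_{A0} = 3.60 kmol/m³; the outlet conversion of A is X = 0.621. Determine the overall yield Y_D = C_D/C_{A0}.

0.105

C_A = C_{A0}(1−X) = 1.364 kmol/m³.
Along a PFR/batch, dC_U/dC_A = −r_U/(r_D+r_U) = −k₂/(k₂+k₁·C_A).
Integrating from C_{A0} to C_A: C_U = (1.82/0.151)·ln[(1.82+0.151·3.60)/(1.82+0.151·1.36)] = 12.05·ln(2.364/2.026) = 1.857 kmol/m³.
Then C_D = (C_{A0}−C_A) − C_U = 2.236 − 1.857 = 0.3781 kmol/m³.
Y_D = C_D/C_{A0} = 0.3781/3.60 = 0.105.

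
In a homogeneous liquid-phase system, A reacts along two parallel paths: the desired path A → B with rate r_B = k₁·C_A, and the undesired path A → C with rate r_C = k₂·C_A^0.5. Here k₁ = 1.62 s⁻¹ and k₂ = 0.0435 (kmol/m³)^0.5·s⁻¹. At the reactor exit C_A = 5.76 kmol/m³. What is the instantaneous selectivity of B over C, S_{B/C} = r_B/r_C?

89.4

S_{B/C} = r_B/r_C = (k₁·C_A)/(k₂·C_A^0.5) = (k₁/k₂)·C_A^0.5.
= (1.62×5.760) / (0.0435×5.760^0.5) = 9.331/0.1044 = 89.4.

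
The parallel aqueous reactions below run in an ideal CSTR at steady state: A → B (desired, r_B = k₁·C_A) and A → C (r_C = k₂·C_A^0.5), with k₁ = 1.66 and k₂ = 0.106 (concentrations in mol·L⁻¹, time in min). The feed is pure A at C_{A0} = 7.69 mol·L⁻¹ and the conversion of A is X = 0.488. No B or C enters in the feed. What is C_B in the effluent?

3.64 mol·L⁻¹

Exit C_A = C_{A0}(1−X) = 7.69×0.512 = 3.937 mol·L⁻¹.
In a CSTR the entire volume is at exit conditions, so r_B = 1.66×3.937 = 6.536 and r_C = 0.106×3.937^0.5 = 0.2103.
Fraction of consumed A going to B: r_B/(r_B+r_C) = 0.9688.
C_B = 0.9688·C_{A0}·X = 0.9688×7.69×0.488 = 3.64 mol·L⁻¹.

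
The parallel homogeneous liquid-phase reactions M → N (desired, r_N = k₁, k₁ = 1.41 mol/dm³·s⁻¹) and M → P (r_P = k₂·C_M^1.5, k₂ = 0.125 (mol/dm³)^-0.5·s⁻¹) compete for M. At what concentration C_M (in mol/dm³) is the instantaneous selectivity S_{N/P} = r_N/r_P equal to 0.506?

7.92 mol/dm³

S_{N/P} = (k₁/k₂)·C_M^-1.5 ⇒ C_M = (S·k₂/k₁)^(1/(-1.5)).
= (0.506×0.125/1.41)^(-0.6667) = (0.04486)^(-0.6667) = 7.92 mol/dm³.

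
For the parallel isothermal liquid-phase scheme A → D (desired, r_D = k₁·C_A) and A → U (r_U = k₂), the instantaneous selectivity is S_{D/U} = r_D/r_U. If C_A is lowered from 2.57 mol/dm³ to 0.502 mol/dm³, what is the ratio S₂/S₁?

S_{D/U} = (k₁/k₂)·C_A, so S₂/S₁ = (C_{A,2}/C_{A,1}).
= 0.502/2.57 = 0.195.
Selectivity toward D falls as C_A falls — high-concentration operation is favoured.

0.195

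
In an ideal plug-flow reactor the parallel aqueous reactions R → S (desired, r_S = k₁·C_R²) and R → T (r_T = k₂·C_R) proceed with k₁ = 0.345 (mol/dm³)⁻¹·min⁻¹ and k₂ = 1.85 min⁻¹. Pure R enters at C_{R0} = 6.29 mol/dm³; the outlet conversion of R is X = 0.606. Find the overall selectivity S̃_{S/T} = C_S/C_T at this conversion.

0.794

C_R = C_{R0}(1−X) = 2.478 mol/dm³.
Along a PFR/batch, dC_T/dC_R = −r_T/(r_S+r_T) = −k₂/(k₂+k₁·C_R).
Integrating from C_{R0} to C_R: C_T = (1.85/0.345)·ln[(1.85+0.345·6.29)/(1.85+0.345·2.48)] = 5.362·ln(4.020/2.705) = 2.125 mol/dm³.
Then C_S = (C_{R0}−C_R) − C_T = 3.812 − 2.125 = 1.687 mol/dm³.
S̃_{S/T} = C_S/C_T = 1.687/2.125 = 0.794.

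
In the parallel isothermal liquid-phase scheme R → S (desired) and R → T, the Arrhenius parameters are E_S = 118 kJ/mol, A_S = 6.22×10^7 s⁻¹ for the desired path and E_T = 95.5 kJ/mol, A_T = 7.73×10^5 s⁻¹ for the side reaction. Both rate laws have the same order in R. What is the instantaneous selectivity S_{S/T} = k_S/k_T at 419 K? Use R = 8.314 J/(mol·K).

Since both paths have the same order in R, the concentration cancels and S_{S/T} = k_S/k_T = (A_S/A_T)·exp[(E_T−E_S)/(RT)].
(E_T−E_S)/(RT) = (95.5−118)×10³/(8.314×419) = -22500/3484 = -6.459.
k_S/k_T = (6.22×10^7/7.73×10^5)·exp(-6.459) = 80.47 × 0.001567 = 0.126.
Since E_S > E_T, raising the temperature improves selectivity toward S.

0.126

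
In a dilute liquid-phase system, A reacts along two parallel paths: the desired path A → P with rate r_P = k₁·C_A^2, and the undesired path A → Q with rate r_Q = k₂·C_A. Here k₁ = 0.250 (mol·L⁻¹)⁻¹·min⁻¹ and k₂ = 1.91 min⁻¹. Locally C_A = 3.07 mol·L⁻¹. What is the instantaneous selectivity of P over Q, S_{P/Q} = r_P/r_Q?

S_{P/Q} = r_P/r_Q = (k₁·C_A^2)/(k₂·C_A) = (k₁/k₂)·C_A.
= (0.250×3.070^2) / (1.91×3.070) = 2.356/5.864 = 0.402.
Since the desired path is higher order in A, keeping C_A high (PFR or concentrated feed) favours P.

0.402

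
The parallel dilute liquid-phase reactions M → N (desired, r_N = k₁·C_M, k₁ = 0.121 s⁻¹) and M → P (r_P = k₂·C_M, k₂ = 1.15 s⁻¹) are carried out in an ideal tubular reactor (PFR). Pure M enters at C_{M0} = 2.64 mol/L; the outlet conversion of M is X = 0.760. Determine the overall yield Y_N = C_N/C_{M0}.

0.0724

C_M = C_{M0}(1−X) = 0.6336 mol/L.
Both paths are first order in M, so the instantaneous fraction to N is constant: dC_N/d(−C_M) = k₁/(k₁+k₂) = 0.09520.
C_N = 0.09520·(C_{M0}−C_M) = 0.09520×2.006 = 0.191 mol/L.
Y_N = C_N/C_{M0} = 0.1910/2.64 = 0.0724.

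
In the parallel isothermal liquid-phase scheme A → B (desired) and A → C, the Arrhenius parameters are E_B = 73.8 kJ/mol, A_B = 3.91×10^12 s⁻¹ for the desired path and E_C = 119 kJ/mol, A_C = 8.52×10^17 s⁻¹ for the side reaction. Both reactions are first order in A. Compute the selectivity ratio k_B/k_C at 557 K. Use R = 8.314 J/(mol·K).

0.0796

k_B/k_C = (A_B/A_C)·exp[−(E_B−E_C)/(RT)] = (A_B/A_C)·exp[(E_C−E_B)/(RT)].
(E_C−E_B)/(RT) = (119−73.8)×10³/(8.314×557) = 45200/4631 = 9.761.
k_B/k_C = (3.91×10^12/8.52×10^17)·exp(9.761) = 4.589×10^-6 × 17336 = 0.0796.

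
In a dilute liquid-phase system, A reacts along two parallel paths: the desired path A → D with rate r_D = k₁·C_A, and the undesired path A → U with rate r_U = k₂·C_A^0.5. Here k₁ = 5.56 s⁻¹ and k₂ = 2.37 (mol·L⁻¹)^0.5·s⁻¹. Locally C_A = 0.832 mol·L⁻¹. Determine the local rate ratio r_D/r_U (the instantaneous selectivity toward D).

2.14

S_{D/U} = r_D/r_U = (k₁·C_A)/(k₂·C_A^0.5) = (k₁/k₂)·C_A^0.5.
= (5.56×0.8320) / (2.37×0.8320^0.5) = 4.626/2.162 = 2.14.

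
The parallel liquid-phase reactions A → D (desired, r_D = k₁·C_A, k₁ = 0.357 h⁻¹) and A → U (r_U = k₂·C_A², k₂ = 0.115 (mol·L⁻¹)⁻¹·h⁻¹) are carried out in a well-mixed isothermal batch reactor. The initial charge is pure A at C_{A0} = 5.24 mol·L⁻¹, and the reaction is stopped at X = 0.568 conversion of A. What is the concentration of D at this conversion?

C_A = C_{A0}(1−X) = 2.264 mol·L⁻¹.
Along a PFR/batch, dC_D/dC_A = −r_D/(r_D+r_U) = −k₁/(k₁+k₂·C_A).
Integrating from C_{A0} to C_A: C_D = (0.357/0.115)·ln[(0.357+0.115·5.24)/(0.357+0.115·2.26)] = 3.104·ln(0.9596/0.6173) = 1.369 mol·L⁻¹.

1.37 mol·L⁻¹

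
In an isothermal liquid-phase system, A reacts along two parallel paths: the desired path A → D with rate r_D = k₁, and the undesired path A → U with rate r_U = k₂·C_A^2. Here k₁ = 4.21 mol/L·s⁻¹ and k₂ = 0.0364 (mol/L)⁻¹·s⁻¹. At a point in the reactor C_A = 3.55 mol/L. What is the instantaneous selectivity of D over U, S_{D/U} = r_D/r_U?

S_{D/U} = r_D/r_U = (k₁)/(k₂·C_A^2) = (k₁/k₂)·C_A^-2.
= (4.21) / (0.0364×3.550^2) = 4.210/0.4587 = 9.18.
The undesired path is higher order in A, so low C_A (CSTR or dilute feed) favours D.

9.18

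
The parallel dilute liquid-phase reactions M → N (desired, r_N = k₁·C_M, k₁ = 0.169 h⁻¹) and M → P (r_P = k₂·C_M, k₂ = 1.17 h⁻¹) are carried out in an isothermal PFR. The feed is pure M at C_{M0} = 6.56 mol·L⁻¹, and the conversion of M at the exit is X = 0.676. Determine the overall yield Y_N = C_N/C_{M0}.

C_M = C_{M0}(1−X) = 2.125 mol·L⁻¹.
Both paths are first order in M, so the instantaneous fraction to N is constant: dC_N/d(−C_M) = k₁/(k₁+k₂) = 0.1262.
C_N = 0.1262·(C_{M0}−C_M) = 0.1262×4.435 = 0.560 mol·L⁻¹.
Y_N = C_N/C_{M0} = 0.5597/6.56 = 0.0853.

0.0853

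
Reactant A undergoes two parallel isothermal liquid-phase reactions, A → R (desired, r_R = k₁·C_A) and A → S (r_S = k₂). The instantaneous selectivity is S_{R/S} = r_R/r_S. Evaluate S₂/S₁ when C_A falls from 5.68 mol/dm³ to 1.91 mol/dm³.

S_{R/S} = (k₁/k₂)·C_A, so S₂/S₁ = (C_{A,2}/C_{A,1}).
= 1.91/5.68 = 0.336.

0.336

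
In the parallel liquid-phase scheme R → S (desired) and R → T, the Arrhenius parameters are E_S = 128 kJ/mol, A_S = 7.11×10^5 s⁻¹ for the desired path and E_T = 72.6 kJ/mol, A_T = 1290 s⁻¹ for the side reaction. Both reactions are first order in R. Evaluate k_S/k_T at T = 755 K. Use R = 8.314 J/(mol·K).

0.0810

With equal orders, S_{S/T} = k_S/k_T = (A_S/A_T)·exp[(E_T−E_S)/(RT)].
(E_T−E_S)/(RT) = (72.6−128)×10³/(8.314×755) = -55400/6277 = -8.826.
k_S/k_T = (7.11×10^5/1290)·exp(-8.826) = 551.2 × 1.469×10^-4 = 0.0810.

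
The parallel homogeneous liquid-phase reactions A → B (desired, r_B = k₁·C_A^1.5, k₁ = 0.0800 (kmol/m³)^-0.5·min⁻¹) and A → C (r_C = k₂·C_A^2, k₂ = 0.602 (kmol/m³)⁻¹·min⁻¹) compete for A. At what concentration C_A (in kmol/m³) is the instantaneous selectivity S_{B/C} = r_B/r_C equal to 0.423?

0.0987 kmol/m³

S_{B/C} = (k₁/k₂)·C_A^-0.5 ⇒ C_A = (S·k₂/k₁)^(-2).
= (0.423×0.602/0.0800)^(-2) = (3.183)^(-2) = 0.0987 kmol/m³.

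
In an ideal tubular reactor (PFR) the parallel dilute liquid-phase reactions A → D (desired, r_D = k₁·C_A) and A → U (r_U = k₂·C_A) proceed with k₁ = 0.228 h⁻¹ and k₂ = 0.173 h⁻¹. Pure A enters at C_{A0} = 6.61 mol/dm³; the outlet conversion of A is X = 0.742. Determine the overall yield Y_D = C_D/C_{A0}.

0.422

C_A = C_{A0}(1−X) = 1.705 mol/dm³.
Both paths are first order in A, so the instantaneous fraction to D is constant: dC_D/d(−C_A) = k₁/(k₁+k₂) = 0.5686.
C_D = 0.5686·(C_{A0}−C_A) = 0.5686×4.905 = 2.79 mol/dm³.
Y_D = C_D/C_{A0} = 2.789/6.61 = 0.422.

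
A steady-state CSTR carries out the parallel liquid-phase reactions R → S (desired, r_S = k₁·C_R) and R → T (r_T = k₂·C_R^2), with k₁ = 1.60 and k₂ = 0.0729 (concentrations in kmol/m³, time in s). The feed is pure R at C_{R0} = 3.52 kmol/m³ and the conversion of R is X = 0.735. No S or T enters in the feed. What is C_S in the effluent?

2.48 kmol/m³

Exit C_R = C_{R0}(1−X) = 3.52×0.265 = 0.9328 kmol/m³.
Rates in a CSTR are evaluated at the outlet concentration: r_S = 1.60×0.9328 = 1.492, r_T = 0.0729×0.9328^2 = 0.06343.
Fraction of consumed R going to S: r_S/(r_S+r_T) = 0.9592.
C_S = 0.9592·C_{R0}·X = 0.9592×3.52×0.735 = 2.48 kmol/m³.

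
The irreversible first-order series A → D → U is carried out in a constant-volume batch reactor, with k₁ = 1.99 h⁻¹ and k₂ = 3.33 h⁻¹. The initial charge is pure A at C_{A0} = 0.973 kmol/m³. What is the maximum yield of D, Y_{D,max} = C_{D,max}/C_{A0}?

0.278

At the optimum, C_{D,max}/C_{A0} = (k₁/k₂)^[k₂/(k₂−k₁)].
= (1.99/3.33)^(3.33/(3.33−1.99)) = (0.5976)^(2.485) = 0.2782.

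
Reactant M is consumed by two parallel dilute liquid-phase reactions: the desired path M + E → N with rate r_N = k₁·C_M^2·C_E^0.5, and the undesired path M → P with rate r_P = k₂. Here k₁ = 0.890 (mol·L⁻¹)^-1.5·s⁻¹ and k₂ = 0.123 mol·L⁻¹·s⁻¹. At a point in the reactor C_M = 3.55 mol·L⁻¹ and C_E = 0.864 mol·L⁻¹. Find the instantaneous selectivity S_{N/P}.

84.8

S_{N/P} = r_N/r_P = (k₁·C_M^2·C_E^0.5)/(k₂) = (k₁/k₂)·C_M^2·C_E^0.5.
= (0.890×3.550^2×0.8640^0.5) / (0.123) = 10.43/0.1230 = 84.8.
Since the desired path is higher order in M, keeping C_M high (PFR or concentrated feed) favours N.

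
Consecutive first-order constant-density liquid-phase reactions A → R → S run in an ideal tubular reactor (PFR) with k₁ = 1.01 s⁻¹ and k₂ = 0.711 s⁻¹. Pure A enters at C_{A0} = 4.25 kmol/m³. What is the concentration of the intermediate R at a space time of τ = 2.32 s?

The intermediate concentration in a first-order A→B→C sequence is C_R = k₁C_{A0}(e^(−k₁τ) − e^(−k₂τ))/(k₂−k₁).
e^(−k₁τ) = e^(−1.01×2.32) = e^(−2.343) = 0.09602; e^(−k₂τ) = e^(−1.650) = 0.1921.
C_R = 1.01×4.25/(0.711−1.01) × (0.09602−0.1921) = (-14.36)×(-0.09612) = 1.380 kmol/m³.

1.38 kmol/m³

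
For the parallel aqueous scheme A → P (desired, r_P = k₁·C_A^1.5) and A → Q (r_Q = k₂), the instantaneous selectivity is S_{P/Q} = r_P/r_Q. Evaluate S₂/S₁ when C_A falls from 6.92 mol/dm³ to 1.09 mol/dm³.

S_{P/Q} = (k₁/k₂)·C_A^1.5, so S₂/S₁ = (C_{A,2}/C_{A,1})^1.5.
= (1.09/6.92)^1.5 = (0.1575)^1.5 = 0.0625.

0.0625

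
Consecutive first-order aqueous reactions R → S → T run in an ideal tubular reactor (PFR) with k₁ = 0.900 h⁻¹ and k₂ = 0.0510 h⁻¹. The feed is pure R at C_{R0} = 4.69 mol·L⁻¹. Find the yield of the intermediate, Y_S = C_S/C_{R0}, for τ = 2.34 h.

0.812

The intermediate concentration in a first-order A→B→C sequence is C_S = k₁C_{R0}(e^(−k₁τ) − e^(−k₂τ))/(k₂−k₁).
e^(−k₁τ) = e^(−0.900×2.34) = e^(−2.106) = 0.1217; e^(−k₂τ) = e^(−0.1193) = 0.8875.
C_S = 0.900×4.69/(0.0510−0.900) × (0.1217−0.8875) = (-4.972)×(-0.7658) = 3.807 mol·L⁻¹.
Y_S = C_S/C_{R0} = 3.807/4.69 = 0.812.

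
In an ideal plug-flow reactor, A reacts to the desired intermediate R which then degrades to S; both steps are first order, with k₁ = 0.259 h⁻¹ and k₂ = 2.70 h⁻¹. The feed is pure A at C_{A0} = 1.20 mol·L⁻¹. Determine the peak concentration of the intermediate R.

0.0898 mol·L⁻¹

For a first-order series the maximum intermediate yield is C_{R,max}/C_{A0} = (k₁/k₂)^[k₂/(k₂−k₁)].
= (0.259/2.70)^(2.70/(2.70−0.259)) = (0.09593)^(1.106) = 0.07480.
C_{R,max} = 0.07480×1.20 = 0.0898 mol·L⁻¹.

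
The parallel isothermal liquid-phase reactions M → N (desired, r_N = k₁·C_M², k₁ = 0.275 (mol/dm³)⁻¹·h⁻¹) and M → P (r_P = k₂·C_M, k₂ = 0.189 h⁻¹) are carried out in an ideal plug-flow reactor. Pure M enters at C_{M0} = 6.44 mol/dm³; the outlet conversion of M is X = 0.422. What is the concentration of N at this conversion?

C_M = C_{M0}(1−X) = 3.722 mol/dm³.
Along a PFR/batch, dC_P/dC_M = −r_P/(r_N+r_P) = −k₂/(k₂+k₁·C_M).
Integrating from C_{M0} to C_M: C_P = (0.189/0.275)·ln[(0.189+0.275·6.44)/(0.189+0.275·3.72)] = 0.6873·ln(1.960/1.213) = 0.3300 mol/dm³.
Then C_N = (C_{M0}−C_M) − C_P = 2.718 − 0.3300 = 2.388 mol/dm³.

2.39 mol/dm³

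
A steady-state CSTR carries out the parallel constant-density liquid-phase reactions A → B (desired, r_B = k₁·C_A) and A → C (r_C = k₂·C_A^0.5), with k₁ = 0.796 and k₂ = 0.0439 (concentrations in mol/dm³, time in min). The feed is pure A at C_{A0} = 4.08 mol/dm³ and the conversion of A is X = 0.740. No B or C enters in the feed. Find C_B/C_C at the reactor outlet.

Exit C_A = C_{A0}(1−X) = 4.08×0.260 = 1.061 mol/dm³.
Rates in a CSTR are evaluated at the outlet concentration: r_B = 0.796×1.061 = 0.8444, r_C = 0.0439×1.061^0.5 = 0.04521.
Overall selectivity = C_B/C_C = r_Bτ/(r_Cτ) = r_B/r_C = 18.7.

18.7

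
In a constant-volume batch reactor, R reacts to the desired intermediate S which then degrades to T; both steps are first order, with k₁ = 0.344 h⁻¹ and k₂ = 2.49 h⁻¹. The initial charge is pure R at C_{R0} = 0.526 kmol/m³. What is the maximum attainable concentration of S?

0.0529 kmol/m³

At the optimum, C_{S,max}/C_{R0} = (k₁/k₂)^[k₂/(k₂−k₁)].
= (0.344/2.49)^(2.49/(2.49−0.344)) = (0.1382)^(1.160) = 0.1006.
C_{S,max} = 0.1006×0.526 = 0.0529 kmol/m³.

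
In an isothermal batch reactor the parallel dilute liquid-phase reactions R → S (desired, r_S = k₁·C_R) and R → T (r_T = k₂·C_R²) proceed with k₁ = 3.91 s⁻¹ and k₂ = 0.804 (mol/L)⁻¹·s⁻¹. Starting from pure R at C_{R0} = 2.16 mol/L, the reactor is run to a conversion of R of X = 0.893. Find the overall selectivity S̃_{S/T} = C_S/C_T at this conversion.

4.25

C_R = C_{R0}(1−X) = 0.2311 mol/L.
Along a PFR/batch, dC_S/dC_R = −r_S/(r_S+r_T) = −k₁/(k₁+k₂·C_R).
Integrating from C_{R0} to C_R: C_S = (3.91/0.804)·ln[(3.91+0.804·2.16)/(3.91+0.804·0.231)] = 4.863·ln(5.647/4.096) = 1.562 mol/L.
C_T = (C_{R0}−C_R)−C_S = 0.3673 mol/L; S̃_{S/T} = 1.562/0.3673 = 4.25.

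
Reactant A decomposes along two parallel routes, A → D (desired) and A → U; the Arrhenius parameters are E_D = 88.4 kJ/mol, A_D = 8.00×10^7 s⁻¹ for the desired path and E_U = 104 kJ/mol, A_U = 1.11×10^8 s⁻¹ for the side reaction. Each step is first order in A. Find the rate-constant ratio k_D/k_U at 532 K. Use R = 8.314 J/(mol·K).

Since both paths have the same order in A, the concentration cancels and S_{D/U} = k_D/k_U = (A_D/A_U)·exp[(E_U−E_D)/(RT)].
(E_U−E_D)/(RT) = (104−88.4)×10³/(8.314×532) = 15600/4423 = 3.527.
k_D/k_U = (8.00×10^7/1.11×10^8)·exp(3.527) = 0.7207 × 34.02 = 24.5.

24.5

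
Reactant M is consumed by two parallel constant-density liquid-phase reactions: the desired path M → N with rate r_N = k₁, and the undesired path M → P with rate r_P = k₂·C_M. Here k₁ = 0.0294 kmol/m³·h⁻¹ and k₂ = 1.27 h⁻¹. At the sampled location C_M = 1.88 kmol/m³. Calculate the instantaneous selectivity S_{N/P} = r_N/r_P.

S_{N/P} = r_N/r_P = (k₁)/(k₂·C_M) = (k₁/k₂)·C_M⁻¹.
= (0.0294) / (1.27×1.880) = 0.02940/2.388 = 0.0123.
The undesired path is higher order in M, so low C_M (CSTR or dilute feed) favours N.

0.0123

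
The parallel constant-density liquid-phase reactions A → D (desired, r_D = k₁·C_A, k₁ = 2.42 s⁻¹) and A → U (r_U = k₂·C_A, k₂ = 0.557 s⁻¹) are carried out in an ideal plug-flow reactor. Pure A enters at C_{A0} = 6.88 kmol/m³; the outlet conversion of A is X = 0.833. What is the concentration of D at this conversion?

4.66 kmol/m³

C_A = C_{A0}(1−X) = 1.149 kmol/m³.
Both paths are first order in A, so the instantaneous fraction to D is constant: dC_D/d(−C_A) = k₁/(k₁+k₂) = 0.8129.
C_D = 0.8129·(C_{A0}−C_A) = 0.8129×5.731 = 4.66 kmol/m³.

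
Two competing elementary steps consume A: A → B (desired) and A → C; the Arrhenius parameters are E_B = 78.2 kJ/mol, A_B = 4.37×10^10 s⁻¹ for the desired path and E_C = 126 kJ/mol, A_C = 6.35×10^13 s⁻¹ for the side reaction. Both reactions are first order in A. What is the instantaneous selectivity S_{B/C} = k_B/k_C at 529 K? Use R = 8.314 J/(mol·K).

36.1

With equal orders, S_{B/C} = k_B/k_C = (A_B/A_C)·exp[(E_C−E_B)/(RT)].
(E_C−E_B)/(RT) = (126−78.2)×10³/(8.314×529) = 47800/4398 = 10.87.
k_B/k_C = (4.37×10^10/6.35×10^13)·exp(10.87) = 6.882×10^-4 × 52487 = 36.1.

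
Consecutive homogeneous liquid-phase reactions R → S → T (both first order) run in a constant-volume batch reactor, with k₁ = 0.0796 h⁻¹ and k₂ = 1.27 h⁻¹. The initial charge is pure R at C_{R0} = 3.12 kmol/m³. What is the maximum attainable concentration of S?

0.162 kmol/m³

At the optimum, C_{S,max}/C_{R0} = (k₁/k₂)^[k₂/(k₂−k₁)].
= (0.0796/1.27)^(1.27/(1.27−0.0796)) = (0.06268)^(1.067) = 0.05208.
C_{S,max} = 0.05208×3.12 = 0.162 kmol/m³.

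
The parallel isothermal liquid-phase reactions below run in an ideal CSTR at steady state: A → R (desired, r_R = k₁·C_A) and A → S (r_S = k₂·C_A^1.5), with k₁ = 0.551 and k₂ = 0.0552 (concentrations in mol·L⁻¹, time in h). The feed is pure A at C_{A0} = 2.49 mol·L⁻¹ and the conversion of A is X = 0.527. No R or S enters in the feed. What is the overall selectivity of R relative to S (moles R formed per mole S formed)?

9.20

Exit C_A = C_{A0}(1−X) = 2.49×0.473 = 1.178 mol·L⁻¹.
A CSTR operates uniformly at the exit composition, giving r_R = 0.6490 and r_S = 0.07056 (each k·C_A^n at C_A = 1.178).
Overall selectivity = C_R/C_S = r_Rτ/(r_Sτ) = r_R/r_S = 9.20.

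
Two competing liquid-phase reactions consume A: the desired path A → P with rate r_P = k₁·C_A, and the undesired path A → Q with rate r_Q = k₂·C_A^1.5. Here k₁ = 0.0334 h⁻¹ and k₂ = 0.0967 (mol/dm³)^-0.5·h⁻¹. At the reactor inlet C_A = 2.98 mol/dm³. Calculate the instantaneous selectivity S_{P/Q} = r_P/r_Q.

S_{P/Q} = r_P/r_Q = (k₁·C_A)/(k₂·C_A^1.5) = (k₁/k₂)·C_A^-0.5.
= (0.0334×2.980) / (0.0967×2.980^1.5) = 0.09953/0.4975 = 0.200.

0.200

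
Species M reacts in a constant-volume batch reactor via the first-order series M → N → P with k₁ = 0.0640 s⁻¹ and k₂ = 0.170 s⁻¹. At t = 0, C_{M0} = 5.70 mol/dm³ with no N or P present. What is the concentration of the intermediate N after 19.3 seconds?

0.871 mol/dm³

Solving the coupled first-order balances gives C_N(t) = [k₁/(k₂−k₁)]·C_{M0}·(e^(−k₁t) − e^(−k₂t)).
e^(−k₁t) = e^(−0.0640×19.3) = e^(−1.235) = 0.2908; e^(−k₂t) = e^(−3.281) = 0.03759.
C_N = 0.0640×5.70/(0.170−0.0640) × (0.2908−0.03759) = 3.442×0.2532 = 0.8713 mol/dm³.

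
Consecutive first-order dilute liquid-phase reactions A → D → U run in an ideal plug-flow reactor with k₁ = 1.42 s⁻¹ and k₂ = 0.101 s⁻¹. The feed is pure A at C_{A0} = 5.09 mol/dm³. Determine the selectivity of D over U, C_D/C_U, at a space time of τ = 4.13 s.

For first-order series with pure A initially, C_D(τ) = k₁C_{A0}/(k₂−k₁)·(e^(−k₁τ) − e^(−k₂τ)).
e^(−k₁τ) = e^(−1.42×4.13) = e^(−5.865) = 0.002838; e^(−k₂τ) = e^(−0.4171) = 0.6589.
C_D = 1.42×5.09/(0.101−1.42) × (0.002838−0.6589) = (-5.480)×(-0.6561) = 3.595 mol/dm³.
C_A = C_{A0}e^(−k₁τ) = 0.01445 mol/dm³, so C_U = C_{A0}−C_A−C_D = 1.480 mol/dm³; C_D/C_U = 2.43.

2.43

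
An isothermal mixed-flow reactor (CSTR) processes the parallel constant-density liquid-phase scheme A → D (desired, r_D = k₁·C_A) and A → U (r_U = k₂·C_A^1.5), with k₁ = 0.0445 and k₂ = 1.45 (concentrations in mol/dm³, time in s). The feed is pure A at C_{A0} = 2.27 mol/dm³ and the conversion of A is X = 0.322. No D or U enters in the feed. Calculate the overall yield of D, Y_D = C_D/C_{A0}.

0.00777

Exit C_A = C_{A0}(1−X) = 2.27×0.678 = 1.539 mol/dm³.
Rates in a CSTR are evaluated at the outlet concentration: r_D = 0.0445×1.539 = 0.06849, r_U = 1.45×1.539^1.5 = 2.769.
Fraction of consumed A going to D: r_D/(r_D+r_U) = 0.02414.
C_D = 0.02414·C_{A0}·X = 0.02414×2.27×0.322 = 0.0176 mol/dm³; Y_D = C_D/C_{A0} = 0.00777.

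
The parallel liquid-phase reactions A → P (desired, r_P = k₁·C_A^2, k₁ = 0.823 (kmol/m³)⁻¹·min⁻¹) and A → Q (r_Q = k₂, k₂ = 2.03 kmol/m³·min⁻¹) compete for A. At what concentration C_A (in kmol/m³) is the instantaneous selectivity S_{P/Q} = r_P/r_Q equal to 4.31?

S_{P/Q} = (k₁/k₂)·C_A^2 ⇒ C_A = (S·k₂/k₁)^(0.5).
= (4.31×2.03/0.823)^(0.5) = (10.63)^(0.5) = 3.26 kmol/m³.

3.26 kmol/m³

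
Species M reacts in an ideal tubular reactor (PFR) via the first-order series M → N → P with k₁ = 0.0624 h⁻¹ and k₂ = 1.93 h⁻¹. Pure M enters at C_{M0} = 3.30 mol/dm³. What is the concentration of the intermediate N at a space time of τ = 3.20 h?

0.0901 mol/dm³

Solving the coupled first-order balances gives C_N(τ) = [k₁/(k₂−k₁)]·C_{M0}·(e^(−k₁τ) − e^(−k₂τ)).
e^(−k₁τ) = e^(−0.0624×3.20) = e^(−0.1997) = 0.8190; e^(−k₂τ) = e^(−6.176) = 0.002079.
C_N = 0.0624×3.30/(1.93−0.0624) × (0.8190−0.002079) = 0.1103×0.8169 = 0.09007 mol/dm³.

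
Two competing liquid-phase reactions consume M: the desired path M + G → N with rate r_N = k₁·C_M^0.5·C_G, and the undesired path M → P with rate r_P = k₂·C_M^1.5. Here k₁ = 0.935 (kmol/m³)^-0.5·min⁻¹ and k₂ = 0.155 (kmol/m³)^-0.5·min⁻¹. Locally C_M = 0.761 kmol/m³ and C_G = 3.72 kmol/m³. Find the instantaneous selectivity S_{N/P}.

29.5

S_{N/P} = r_N/r_P = (k₁·C_M^0.5·C_G)/(k₂·C_M^1.5) = (k₁/k₂)·C_M⁻¹·C_G.
= (0.935×0.7610^0.5×3.720) / (0.155×0.7610^1.5) = 3.034/0.1029 = 29.5.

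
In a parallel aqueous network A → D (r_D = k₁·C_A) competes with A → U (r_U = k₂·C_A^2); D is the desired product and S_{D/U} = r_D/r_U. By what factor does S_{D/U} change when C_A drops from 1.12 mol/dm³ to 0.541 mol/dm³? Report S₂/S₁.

2.07

S_{D/U} = (k₁/k₂)·C_A⁻¹, so S₂/S₁ = (C_{A,2}/C_{A,1})⁻¹.
= 1.12/0.541 = 2.07.
Selectivity toward D rises as C_A falls — low-concentration operation is favoured.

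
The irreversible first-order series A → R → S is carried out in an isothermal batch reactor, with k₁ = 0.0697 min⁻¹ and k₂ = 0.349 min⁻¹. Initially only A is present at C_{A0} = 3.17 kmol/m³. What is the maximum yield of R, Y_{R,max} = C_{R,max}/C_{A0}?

0.134

Evaluating C_R at t_opt = ln(k₂/k₁)/(k₂−k₁) gives C_{R,max}/C_{A0} = (k₁/k₂)^[k₂/(k₂−k₁)].
= (0.0697/0.349)^(0.349/(0.349−0.0697)) = (0.1997)^(1.250) = 0.1336.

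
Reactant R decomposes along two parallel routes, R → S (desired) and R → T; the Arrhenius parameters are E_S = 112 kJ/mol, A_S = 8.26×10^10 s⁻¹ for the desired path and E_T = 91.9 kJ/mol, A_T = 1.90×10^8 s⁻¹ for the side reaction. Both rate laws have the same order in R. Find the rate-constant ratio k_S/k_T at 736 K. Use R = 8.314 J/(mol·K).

k_S/k_T = (A_S/A_T)·exp[−(E_S−E_T)/(RT)] = (A_S/A_T)·exp[(E_T−E_S)/(RT)].
(E_T−E_S)/(RT) = (91.9−112)×10³/(8.314×736) = -20100/6119 = -3.285.
k_S/k_T = (8.26×10^10/1.90×10^8)·exp(-3.285) = 434.7 × 0.03745 = 16.3.
Since E_S > E_T, raising the temperature improves selectivity toward S.

16.3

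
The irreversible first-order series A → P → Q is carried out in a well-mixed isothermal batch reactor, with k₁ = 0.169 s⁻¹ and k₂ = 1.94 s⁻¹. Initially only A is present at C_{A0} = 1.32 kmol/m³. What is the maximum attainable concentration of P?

0.0911 kmol/m³

At the optimum, C_{P,max}/C_{A0} = (k₁/k₂)^[k₂/(k₂−k₁)].
= (0.169/1.94)^(1.94/(1.94−0.169)) = (0.08711)^(1.095) = 0.06901.
C_{P,max} = 0.06901×1.32 = 0.0911 kmol/m³.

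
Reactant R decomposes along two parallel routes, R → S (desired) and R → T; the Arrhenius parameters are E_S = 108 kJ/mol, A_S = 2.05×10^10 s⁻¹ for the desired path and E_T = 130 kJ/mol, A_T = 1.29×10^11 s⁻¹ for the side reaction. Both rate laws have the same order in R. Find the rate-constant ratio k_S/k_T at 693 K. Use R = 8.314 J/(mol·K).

7.24

Since both paths have the same order in R, the concentration cancels and S_{S/T} = k_S/k_T = (A_S/A_T)·exp[(E_T−E_S)/(RT)].
(E_T−E_S)/(RT) = (130−108)×10³/(8.314×693) = 22000/5762 = 3.818.
k_S/k_T = (2.05×10^10/1.29×10^11)·exp(3.818) = 0.1589 × 45.53 = 7.24.
Since E_S < E_T, lowering the temperature improves selectivity toward S.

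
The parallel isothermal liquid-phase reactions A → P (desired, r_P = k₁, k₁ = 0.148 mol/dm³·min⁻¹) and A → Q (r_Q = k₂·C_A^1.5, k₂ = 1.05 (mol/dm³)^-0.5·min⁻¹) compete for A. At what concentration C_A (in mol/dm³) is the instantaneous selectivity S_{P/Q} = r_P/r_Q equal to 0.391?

S_{P/Q} = (k₁/k₂)·C_A^-1.5 ⇒ C_A = (S·k₂/k₁)^(1/(-1.5)).
= (0.391×1.05/0.148)^(-0.6667) = (2.774)^(-0.6667) = 0.507 mol/dm³.

0.507 mol/dm³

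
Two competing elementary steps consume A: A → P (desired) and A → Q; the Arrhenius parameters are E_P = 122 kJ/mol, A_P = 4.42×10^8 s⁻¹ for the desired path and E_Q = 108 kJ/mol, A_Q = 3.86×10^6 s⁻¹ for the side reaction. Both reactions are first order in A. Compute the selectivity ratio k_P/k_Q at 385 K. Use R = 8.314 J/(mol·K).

1.44

k_P/k_Q = (A_P/A_Q)·exp[−(E_P−E_Q)/(RT)] = (A_P/A_Q)·exp[(E_Q−E_P)/(RT)].
(E_Q−E_P)/(RT) = (108−122)×10³/(8.314×385) = -14000/3201 = -4.374.
k_P/k_Q = (4.42×10^8/3.86×10^6)·exp(-4.374) = 114.5 × 0.01260 = 1.44.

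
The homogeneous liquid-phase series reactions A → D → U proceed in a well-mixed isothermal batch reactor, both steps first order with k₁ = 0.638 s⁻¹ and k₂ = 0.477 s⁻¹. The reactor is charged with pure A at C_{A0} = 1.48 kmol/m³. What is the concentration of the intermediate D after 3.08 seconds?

0.528 kmol/m³

Solving the coupled first-order balances gives C_D(t) = [k₁/(k₂−k₁)]·C_{A0}·(e^(−k₁t) − e^(−k₂t)).
e^(−k₁t) = e^(−0.638×3.08) = e^(−1.965) = 0.1402; e^(−k₂t) = e^(−1.469) = 0.2301.
C_D = 0.638×1.48/(0.477−0.638) × (0.1402−0.2301) = (-5.865)×(-0.08997) = 0.5277 kmol/m³.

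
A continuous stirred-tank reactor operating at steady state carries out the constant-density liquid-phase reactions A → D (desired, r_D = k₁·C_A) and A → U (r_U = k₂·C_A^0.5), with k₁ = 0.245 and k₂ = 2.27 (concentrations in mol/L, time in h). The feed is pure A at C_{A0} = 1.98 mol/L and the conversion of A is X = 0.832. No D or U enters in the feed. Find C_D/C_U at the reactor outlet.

Exit C_A = C_{A0}(1−X) = 1.98×0.168 = 0.3326 mol/L.
A CSTR operates uniformly at the exit composition, giving r_D = 0.08150 and r_U = 1.309 (each k·C_A^n at C_A = 0.3326).
Overall selectivity = C_D/C_U = r_Dτ/(r_Uτ) = r_D/r_U = 0.0622.

0.0622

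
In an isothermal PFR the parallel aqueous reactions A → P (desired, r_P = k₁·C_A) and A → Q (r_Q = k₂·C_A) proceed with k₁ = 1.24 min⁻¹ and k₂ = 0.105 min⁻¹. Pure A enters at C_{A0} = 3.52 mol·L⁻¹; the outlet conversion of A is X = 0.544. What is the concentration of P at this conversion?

C_A = C_{A0}(1−X) = 1.605 mol·L⁻¹.
Both paths are first order in A, so the instantaneous fraction to P is constant: dC_P/d(−C_A) = k₁/(k₁+k₂) = 0.9219.
C_P = 0.9219·(C_{A0}−C_A) = 0.9219×1.915 = 1.77 mol·L⁻¹.

1.77 mol·L⁻¹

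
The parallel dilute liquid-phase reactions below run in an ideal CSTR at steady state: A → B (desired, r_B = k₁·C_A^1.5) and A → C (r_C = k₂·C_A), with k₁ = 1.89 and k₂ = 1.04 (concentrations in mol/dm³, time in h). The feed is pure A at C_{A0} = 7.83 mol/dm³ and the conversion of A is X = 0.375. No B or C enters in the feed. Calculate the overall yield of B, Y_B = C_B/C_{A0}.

Exit C_A = C_{A0}(1−X) = 7.83×0.625 = 4.894 mol/dm³.
A CSTR operates uniformly at the exit composition, giving r_B = 20.46 and r_C = 5.090 (each k·C_A^n at C_A = 4.894).
Fraction of consumed A going to B: r_B/(r_B+r_C) = 0.8008.
C_B = 0.8008·C_{A0}·X = 0.8008×7.83×0.375 = 2.35 mol/dm³; Y_B = C_B/C_{A0} = 0.300.

0.300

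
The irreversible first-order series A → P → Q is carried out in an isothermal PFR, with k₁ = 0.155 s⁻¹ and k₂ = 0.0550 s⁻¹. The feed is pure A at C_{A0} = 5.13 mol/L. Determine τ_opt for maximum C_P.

For first-order series the maximum of C_P occurs at τ_opt = ln(k₂/k₁)/(k₂−k₁).
= ln(0.0550/0.155)/(0.0550−0.155) = ln(0.3548)/-0.1000 = -1.036/-0.1000 = 10.4 s.

10.4 s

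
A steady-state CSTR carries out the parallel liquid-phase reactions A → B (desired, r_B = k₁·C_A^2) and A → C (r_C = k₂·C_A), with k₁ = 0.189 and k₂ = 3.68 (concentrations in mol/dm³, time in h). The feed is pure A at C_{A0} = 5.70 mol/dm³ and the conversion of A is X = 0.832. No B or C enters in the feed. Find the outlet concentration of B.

0.222 mol/dm³

Exit C_A = C_{A0}(1−X) = 5.70×0.168 = 0.9576 mol/dm³.
In a CSTR the entire volume is at exit conditions, so r_B = 0.189×0.9576^2 = 0.1733 and r_C = 3.68×0.9576 = 3.524.
Fraction of consumed A going to B: r_B/(r_B+r_C) = 0.04688.
C_B = 0.04688·C_{A0}·X = 0.04688×5.70×0.832 = 0.222 mol/dm³.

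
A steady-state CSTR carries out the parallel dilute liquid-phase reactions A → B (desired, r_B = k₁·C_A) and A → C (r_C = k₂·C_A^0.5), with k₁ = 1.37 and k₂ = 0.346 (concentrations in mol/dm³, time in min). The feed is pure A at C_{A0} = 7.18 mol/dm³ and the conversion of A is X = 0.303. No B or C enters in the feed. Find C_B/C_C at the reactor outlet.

8.86

Exit C_A = C_{A0}(1−X) = 7.18×0.697 = 5.004 mol/dm³.
Rates in a CSTR are evaluated at the outlet concentration: r_B = 1.37×5.004 = 6.856, r_C = 0.346×5.004^0.5 = 0.7740.
Overall selectivity = C_B/C_C = r_Bτ/(r_Cτ) = r_B/r_C = 8.86.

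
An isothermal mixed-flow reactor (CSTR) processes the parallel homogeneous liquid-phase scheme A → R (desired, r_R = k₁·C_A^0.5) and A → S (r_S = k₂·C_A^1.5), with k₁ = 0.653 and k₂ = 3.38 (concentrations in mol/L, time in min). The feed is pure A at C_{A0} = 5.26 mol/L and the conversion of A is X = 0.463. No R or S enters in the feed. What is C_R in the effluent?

0.156 mol/L

Exit C_A = C_{A0}(1−X) = 5.26×0.537 = 2.825 mol/L.
In a CSTR the entire volume is at exit conditions, so r_R = 0.653×2.825^0.5 = 1.097 and r_S = 3.38×2.825^1.5 = 16.05.
Fraction of consumed A going to R: r_R/(r_R+r_S) = 0.06402.
C_R = 0.06402·C_{A0}·X = 0.06402×5.26×0.463 = 0.156 mol/L.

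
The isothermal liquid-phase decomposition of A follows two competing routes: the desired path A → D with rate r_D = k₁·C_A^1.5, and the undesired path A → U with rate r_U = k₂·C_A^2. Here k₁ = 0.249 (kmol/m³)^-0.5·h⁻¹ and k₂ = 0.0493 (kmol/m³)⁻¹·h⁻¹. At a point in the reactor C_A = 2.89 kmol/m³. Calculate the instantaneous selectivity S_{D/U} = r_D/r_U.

S_{D/U} = r_D/r_U = (k₁·C_A^1.5)/(k₂·C_A^2) = (k₁/k₂)·C_A^-0.5.
= (0.249×2.890^1.5) / (0.0493×2.890^2) = 1.223/0.4118 = 2.97.
The undesired path is higher order in A, so low C_A (CSTR or dilute feed) favours D.

2.97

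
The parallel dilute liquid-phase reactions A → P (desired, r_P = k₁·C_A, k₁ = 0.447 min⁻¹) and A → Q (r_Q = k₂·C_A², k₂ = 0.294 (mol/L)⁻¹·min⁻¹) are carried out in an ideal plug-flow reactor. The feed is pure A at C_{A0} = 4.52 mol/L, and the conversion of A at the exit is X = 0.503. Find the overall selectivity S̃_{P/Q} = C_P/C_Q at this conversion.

0.462

C_A = C_{A0}(1−X) = 2.246 mol/L.
Along a PFR/batch, dC_P/dC_A = −r_P/(r_P+r_Q) = −k₁/(k₁+k₂·C_A).
Integrating from C_{A0} to C_A: C_P = (0.447/0.294)·ln[(0.447+0.294·4.52)/(0.447+0.294·2.25)] = 1.520·ln(1.776/1.107) = 0.7180 mol/L.
C_Q = (C_{A0}−C_A)−C_P = 1.556 mol/L; S̃_{P/Q} = 0.7180/1.556 = 0.462.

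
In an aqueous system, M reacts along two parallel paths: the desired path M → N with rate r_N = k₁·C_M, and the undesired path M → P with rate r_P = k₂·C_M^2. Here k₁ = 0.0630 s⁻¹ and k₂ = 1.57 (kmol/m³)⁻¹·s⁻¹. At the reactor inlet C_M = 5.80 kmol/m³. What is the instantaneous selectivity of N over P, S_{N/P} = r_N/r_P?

S_{N/P} = r_N/r_P = (k₁·C_M)/(k₂·C_M^2) = (k₁/k₂)·C_M⁻¹.
= (0.0630×5.800) / (1.57×5.800^2) = 0.3654/52.81 = 0.00692.
The undesired path is higher order in M, so low C_M (CSTR or dilute feed) favours N.

0.00692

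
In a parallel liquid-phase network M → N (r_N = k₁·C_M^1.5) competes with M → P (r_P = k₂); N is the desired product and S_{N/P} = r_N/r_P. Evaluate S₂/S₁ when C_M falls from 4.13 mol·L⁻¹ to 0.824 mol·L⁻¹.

S_{N/P} = (k₁/k₂)·C_M^1.5, so S₂/S₁ = (C_{M,2}/C_{M,1})^1.5.
= (0.824/4.13)^1.5 = (0.1995)^1.5 = 0.0891.
Selectivity toward N falls as C_M falls — high-concentration operation is favoured.

0.0891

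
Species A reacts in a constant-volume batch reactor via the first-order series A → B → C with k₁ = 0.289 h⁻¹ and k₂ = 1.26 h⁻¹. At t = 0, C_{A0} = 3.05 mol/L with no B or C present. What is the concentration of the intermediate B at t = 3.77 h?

0.298 mol/L

Solving the coupled first-order balances gives C_B(t) = [k₁/(k₂−k₁)]·C_{A0}·(e^(−k₁t) − e^(−k₂t)).
e^(−k₁t) = e^(−0.289×3.77) = e^(−1.090) = 0.3364; e^(−k₂t) = e^(−4.750) = 0.008650.
C_B = 0.289×3.05/(1.26−0.289) × (0.3364−0.008650) = 0.9078×0.3277 = 0.2975 mol/L.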